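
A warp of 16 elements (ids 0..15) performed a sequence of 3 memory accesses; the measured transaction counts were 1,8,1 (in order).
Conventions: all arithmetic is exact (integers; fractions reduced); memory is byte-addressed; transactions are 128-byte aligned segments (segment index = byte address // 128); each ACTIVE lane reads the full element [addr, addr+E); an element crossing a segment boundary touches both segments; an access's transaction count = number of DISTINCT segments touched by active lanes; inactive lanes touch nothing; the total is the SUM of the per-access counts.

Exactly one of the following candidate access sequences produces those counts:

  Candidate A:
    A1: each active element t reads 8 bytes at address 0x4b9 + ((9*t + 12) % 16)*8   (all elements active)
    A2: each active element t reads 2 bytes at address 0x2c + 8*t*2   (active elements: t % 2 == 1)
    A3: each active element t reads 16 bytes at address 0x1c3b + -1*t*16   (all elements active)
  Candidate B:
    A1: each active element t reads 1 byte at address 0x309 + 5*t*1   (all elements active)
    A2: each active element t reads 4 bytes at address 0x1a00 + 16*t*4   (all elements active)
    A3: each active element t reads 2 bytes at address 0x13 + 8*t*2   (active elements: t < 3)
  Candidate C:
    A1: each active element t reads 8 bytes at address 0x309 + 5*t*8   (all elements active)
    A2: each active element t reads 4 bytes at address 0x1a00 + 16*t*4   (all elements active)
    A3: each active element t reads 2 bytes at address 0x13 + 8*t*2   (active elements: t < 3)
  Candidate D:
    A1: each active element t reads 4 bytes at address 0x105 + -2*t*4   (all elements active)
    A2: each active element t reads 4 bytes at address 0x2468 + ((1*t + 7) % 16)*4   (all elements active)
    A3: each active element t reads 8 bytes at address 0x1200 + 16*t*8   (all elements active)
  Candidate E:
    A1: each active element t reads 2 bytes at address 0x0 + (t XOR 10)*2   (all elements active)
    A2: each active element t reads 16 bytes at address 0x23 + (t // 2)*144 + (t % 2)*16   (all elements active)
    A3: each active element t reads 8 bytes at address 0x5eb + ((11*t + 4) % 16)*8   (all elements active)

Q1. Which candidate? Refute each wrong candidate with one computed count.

A: A1 gives 2 transactions, not 1
C: A1 gives 5 transactions, not 1
D: A1 gives 2 transactions, not 1
E: A2 gives 9 transactions, not 8
B: all counts match (1,8,1)

Answer: B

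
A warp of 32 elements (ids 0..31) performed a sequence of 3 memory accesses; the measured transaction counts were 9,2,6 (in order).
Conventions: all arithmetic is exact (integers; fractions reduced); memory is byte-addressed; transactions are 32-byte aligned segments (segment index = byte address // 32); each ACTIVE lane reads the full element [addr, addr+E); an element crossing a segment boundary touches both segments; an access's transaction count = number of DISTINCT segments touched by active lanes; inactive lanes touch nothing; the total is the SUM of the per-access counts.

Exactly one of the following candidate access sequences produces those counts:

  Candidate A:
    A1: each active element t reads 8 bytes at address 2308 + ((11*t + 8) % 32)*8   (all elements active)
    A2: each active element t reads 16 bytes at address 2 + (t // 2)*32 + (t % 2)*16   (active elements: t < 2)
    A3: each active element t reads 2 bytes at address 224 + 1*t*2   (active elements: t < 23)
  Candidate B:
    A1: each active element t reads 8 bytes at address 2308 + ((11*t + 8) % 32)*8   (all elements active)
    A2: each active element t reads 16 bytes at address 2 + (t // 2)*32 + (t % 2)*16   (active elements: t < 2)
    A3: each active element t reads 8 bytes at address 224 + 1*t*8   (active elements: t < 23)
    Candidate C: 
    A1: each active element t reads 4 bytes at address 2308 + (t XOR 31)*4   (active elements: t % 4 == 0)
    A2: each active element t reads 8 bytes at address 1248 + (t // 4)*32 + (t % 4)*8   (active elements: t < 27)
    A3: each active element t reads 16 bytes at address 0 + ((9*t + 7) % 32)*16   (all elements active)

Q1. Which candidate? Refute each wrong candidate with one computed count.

A: A3 gives 2 transactions, not 6
C: A1 gives 5 transactions, not 9
B: all counts match (9,2,6)

Answer: B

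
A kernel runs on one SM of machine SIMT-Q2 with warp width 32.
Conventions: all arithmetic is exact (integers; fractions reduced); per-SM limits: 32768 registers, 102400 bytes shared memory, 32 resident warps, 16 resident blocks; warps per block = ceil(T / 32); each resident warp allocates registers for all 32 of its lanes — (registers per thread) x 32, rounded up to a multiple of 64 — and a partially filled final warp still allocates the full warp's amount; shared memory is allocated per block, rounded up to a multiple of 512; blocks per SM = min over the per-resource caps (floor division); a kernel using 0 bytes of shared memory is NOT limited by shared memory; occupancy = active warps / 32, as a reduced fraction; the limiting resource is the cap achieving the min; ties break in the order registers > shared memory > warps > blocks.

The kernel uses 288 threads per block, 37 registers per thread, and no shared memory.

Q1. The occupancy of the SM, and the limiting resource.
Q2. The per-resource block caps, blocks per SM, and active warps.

Answer: occupancy 9/16, limited by registers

registers: 2 blocks
shared memory: no limit (kernel uses none)
warps: 3 blocks
blocks: 16 blocks

Answer: 2 blocks, 18 active warps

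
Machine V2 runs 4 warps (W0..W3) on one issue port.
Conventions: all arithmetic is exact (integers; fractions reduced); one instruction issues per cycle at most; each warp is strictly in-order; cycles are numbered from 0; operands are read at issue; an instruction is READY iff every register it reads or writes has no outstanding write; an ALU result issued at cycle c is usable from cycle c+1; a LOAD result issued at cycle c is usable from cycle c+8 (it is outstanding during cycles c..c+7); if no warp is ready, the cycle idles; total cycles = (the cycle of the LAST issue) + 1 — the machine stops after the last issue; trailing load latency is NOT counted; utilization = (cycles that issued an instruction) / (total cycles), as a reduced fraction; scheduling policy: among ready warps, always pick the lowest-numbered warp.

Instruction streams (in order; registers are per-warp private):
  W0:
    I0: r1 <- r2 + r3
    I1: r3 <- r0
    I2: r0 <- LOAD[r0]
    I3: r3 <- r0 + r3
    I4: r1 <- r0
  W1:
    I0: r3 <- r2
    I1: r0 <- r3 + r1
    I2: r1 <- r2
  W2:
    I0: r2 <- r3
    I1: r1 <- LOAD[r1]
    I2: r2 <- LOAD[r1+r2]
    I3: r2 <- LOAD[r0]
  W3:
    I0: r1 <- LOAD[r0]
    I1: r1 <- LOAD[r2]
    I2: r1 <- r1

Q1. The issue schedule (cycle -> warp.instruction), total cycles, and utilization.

cycle 0: W0.I0
cycle 1: W0.I1
cycle 2: W0.I2
cycle 3: W1.I0
cycle 4: W1.I1
cycle 5: W1.I2
cycle 6: W2.I0
cycle 7: W2.I1
cycle 8: W3.I0
cycle 9: idle
cycle 10: W0.I3
cycle 11: W0.I4
cycle 12: idle
cycle 13: idle
cycle 14: idle
cycle 15: W2.I2
cycle 16: W3.I1
cycle 17: idle
cycle 18: idle
cycle 19: idle
cycle 20: idle
cycle 21: idle
cycle 22: idle
cycle 23: W2.I3
cycle 24: W3.I2

Answer: 25 cycles, utilization 3/5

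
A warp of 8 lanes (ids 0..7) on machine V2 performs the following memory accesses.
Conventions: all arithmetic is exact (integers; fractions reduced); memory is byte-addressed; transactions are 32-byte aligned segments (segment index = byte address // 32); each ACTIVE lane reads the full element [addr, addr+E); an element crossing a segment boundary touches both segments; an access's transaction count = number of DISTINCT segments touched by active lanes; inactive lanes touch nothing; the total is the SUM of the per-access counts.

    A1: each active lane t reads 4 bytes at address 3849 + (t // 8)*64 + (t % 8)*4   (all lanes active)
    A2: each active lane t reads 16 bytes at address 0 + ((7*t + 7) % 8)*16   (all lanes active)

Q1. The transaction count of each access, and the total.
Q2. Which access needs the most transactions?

A1: 2 transactions
A2: 4 transactions

Answer: 2,4; total 6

Answer: A2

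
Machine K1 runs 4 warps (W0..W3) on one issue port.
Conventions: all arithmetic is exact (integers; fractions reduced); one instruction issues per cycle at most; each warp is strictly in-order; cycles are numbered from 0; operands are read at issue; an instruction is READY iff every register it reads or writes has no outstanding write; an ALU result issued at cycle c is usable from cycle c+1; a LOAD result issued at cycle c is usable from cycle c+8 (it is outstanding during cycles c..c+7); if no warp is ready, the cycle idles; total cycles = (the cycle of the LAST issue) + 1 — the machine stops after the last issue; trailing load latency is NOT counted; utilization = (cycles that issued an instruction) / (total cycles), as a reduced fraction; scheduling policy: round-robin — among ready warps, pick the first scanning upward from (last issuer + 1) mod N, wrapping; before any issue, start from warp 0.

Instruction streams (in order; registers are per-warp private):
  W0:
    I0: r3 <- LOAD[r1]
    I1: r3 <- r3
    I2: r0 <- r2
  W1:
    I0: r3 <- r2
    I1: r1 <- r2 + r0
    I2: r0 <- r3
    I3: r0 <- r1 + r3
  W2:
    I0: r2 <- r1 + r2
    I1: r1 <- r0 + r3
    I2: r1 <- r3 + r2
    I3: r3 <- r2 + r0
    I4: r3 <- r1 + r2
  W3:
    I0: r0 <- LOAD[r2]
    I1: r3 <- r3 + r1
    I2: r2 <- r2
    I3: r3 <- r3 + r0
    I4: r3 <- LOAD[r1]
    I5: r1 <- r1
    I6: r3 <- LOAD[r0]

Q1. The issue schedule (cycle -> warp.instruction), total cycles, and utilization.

cycle 0: W0.I0
cycle 1: W1.I0
cycle 2: W2.I0
cycle 3: W3.I0
cycle 4: W1.I1
cycle 5: W2.I1
cycle 6: W3.I1
cycle 7: W1.I2
cycle 8: W2.I2
cycle 9: W3.I2
cycle 10: W0.I1
cycle 11: W1.I3
cycle 12: W2.I3
cycle 13: W3.I3
cycle 14: W0.I2
cycle 15: W2.I4
cycle 16: W3.I4
cycle 17: W3.I5
cycle 18: idle
cycle 19: idle
cycle 20: idle
cycle 21: idle
cycle 22: idle
cycle 23: idle
cycle 24: W3.I6

Answer: 25 cycles, utilization 19/25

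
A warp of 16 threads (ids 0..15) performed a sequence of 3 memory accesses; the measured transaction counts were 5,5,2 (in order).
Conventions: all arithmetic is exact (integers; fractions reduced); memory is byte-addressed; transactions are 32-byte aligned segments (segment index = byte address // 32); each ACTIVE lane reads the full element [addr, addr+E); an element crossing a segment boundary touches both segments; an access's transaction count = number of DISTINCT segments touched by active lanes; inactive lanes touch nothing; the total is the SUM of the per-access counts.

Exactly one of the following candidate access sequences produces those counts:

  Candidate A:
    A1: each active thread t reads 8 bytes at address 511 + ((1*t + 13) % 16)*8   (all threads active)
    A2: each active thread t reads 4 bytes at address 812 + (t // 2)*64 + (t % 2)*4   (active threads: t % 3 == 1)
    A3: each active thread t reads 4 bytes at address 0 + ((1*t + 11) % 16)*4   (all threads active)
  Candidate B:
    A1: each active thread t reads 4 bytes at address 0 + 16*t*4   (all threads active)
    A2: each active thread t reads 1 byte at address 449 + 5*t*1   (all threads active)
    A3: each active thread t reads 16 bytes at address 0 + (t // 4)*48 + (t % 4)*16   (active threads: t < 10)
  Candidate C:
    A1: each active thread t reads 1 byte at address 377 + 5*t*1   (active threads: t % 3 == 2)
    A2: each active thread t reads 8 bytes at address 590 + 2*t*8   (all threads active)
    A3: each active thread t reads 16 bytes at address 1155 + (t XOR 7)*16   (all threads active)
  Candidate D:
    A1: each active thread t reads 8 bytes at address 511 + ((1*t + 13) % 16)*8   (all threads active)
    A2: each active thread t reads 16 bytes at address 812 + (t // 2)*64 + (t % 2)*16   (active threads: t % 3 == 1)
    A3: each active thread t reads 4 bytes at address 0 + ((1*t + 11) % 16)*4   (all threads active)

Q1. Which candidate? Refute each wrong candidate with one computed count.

B: A1 gives 16 transactions, not 5
C: A1 gives 2 transactions, not 5
D: A2 gives 8 transactions, not 5
A: all counts match (5,5,2)

Answer: A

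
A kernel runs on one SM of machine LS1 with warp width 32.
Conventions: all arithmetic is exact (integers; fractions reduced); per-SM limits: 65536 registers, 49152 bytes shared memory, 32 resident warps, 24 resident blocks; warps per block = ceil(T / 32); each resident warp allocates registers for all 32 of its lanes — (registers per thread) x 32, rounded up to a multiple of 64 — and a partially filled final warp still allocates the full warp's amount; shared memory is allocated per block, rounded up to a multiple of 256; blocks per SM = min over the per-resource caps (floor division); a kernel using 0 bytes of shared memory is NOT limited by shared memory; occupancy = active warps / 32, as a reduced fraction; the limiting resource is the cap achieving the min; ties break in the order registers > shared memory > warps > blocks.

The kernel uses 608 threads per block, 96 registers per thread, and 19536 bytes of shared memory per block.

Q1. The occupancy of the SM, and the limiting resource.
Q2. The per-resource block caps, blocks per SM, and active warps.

Answer: occupancy 19/32, limited by registers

registers: 1 block
shared memory: 2 blocks
warps: 1 block
blocks: 24 blocks

Answer: 1 block, 19 active warps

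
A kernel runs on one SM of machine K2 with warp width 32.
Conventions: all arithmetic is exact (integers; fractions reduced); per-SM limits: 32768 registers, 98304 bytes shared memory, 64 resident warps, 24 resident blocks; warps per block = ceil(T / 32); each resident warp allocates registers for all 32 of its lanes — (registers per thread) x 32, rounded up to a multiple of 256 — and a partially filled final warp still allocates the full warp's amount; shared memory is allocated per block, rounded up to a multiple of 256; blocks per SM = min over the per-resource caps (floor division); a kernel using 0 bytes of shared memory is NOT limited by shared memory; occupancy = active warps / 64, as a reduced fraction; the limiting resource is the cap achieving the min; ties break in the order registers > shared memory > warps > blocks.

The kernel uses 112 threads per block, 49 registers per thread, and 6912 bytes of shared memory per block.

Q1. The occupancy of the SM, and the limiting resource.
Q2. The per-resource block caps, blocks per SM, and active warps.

Answer: occupancy 1/4, limited by registers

registers: 4 blocks
shared memory: 14 blocks
warps: 16 blocks
blocks: 24 blocks

Answer: 4 blocks, 16 active warps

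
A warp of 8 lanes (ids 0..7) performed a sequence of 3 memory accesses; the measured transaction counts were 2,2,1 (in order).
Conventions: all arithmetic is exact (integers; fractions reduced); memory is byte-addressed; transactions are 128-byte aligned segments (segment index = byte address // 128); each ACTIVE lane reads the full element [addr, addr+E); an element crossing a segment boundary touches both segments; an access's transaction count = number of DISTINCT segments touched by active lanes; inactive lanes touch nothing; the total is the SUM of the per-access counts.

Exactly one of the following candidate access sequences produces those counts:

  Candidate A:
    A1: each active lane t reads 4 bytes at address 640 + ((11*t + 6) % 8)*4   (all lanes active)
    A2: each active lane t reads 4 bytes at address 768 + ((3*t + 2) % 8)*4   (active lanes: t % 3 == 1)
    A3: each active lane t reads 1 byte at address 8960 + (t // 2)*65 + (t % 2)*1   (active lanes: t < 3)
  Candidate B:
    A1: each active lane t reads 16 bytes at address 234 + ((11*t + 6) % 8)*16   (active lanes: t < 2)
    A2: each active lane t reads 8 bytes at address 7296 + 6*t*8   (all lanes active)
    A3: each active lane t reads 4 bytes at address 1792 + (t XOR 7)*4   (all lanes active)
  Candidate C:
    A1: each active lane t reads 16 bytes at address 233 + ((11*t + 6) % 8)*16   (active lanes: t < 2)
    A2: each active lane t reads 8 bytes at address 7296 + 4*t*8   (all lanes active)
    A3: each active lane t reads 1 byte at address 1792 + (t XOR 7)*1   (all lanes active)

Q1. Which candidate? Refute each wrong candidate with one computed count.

A: A1 gives 1 transaction, not 2
B: A2 gives 3 transactions, not 2
C: all counts match (2,2,1)

Answer: C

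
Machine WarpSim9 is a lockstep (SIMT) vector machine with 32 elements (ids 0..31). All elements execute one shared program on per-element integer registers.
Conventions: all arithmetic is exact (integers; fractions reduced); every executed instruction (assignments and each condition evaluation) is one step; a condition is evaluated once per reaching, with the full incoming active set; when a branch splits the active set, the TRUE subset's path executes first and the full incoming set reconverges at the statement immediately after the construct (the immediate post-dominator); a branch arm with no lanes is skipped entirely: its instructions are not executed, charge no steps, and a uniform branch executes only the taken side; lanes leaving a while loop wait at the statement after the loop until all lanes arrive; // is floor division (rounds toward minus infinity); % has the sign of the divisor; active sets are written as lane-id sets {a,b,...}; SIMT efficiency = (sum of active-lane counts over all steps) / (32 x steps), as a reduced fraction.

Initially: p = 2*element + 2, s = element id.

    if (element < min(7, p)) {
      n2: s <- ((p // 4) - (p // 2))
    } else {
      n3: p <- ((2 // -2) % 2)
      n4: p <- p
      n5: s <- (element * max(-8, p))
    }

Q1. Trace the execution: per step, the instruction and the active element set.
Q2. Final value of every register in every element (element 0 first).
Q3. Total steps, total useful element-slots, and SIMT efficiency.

step 0: eval (element < min(7, p))   {0,1,2,3,4,5,6,7,8,9,10,11,12,13,14,15,16,17,18,19,20,21,22,23,24,25,26,27,28,29,30,31}
step 1: s <- ((p // 4) - (p // 2))   {0,1,2,3,4,5,6}
step 2: p <- ((2 // -2) % 2)         {7,8,9,10,11,12,13,14,15,16,17,18,19,20,21,22,23,24,25,26,27,28,29,30,31}
step 3: p <- p                       {7,8,9,10,11,12,13,14,15,16,17,18,19,20,21,22,23,24,25,26,27,28,29,30,31}
step 4: s <- (element * max(-8, p))  {7,8,9,10,11,12,13,14,15,16,17,18,19,20,21,22,23,24,25,26,27,28,29,30,31}

Answer: 5 steps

p: 2,4,6,8,10,12,14,1,1,1,1,1,1,1,1,1,1,1,1,1,1,1,1,1,1,1,1,1,1,1,1,1
s: -1,-1,-2,-2,-3,-3,-4,7,8,9,10,11,12,13,14,15,16,17,18,19,20,21,22,23,24,25,26,27,28,29,30,31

steps = 5; useful = 114; efficiency = 114/160 = 57/80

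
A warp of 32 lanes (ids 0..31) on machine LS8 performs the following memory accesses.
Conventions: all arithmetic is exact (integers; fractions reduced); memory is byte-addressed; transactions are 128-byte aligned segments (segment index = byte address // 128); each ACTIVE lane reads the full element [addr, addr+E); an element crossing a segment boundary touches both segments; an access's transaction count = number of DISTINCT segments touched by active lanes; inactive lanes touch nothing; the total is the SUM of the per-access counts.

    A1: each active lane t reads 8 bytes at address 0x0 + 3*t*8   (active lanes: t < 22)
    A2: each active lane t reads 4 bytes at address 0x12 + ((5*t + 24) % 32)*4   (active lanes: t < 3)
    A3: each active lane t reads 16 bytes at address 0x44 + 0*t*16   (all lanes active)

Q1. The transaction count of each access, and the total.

A1: 4 transactions
A2: 2 transactions
A3: 1 transaction

Answer: 4,2,1; total 7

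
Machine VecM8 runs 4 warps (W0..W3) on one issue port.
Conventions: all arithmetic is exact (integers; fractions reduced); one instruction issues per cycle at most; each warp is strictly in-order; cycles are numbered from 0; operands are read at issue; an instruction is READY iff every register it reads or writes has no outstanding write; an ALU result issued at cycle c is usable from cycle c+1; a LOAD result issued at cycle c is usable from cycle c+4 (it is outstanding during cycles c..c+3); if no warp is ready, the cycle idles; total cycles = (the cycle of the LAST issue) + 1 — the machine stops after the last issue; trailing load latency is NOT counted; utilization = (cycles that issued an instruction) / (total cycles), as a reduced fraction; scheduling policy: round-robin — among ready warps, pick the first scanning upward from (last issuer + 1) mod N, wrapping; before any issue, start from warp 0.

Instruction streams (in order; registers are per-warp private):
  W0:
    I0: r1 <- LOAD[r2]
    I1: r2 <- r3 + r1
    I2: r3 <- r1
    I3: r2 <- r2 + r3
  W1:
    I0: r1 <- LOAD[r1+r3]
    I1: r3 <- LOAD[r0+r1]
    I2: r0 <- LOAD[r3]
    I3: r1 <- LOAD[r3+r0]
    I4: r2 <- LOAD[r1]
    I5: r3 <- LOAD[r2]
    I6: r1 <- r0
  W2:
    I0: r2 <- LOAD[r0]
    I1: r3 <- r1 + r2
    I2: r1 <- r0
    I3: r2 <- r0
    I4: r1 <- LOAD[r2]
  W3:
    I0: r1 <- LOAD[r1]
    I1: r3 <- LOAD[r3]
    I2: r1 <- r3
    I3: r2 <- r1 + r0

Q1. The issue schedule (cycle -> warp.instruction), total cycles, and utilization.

cycle 0: W0.I0
cycle 1: W1.I0
cycle 2: W2.I0
cycle 3: W3.I0
cycle 4: W0.I1
cycle 5: W1.I1
cycle 6: W2.I1
cycle 7: W3.I1
cycle 8: W0.I2
cycle 9: W1.I2
cycle 10: W2.I2
cycle 11: W3.I2
cycle 12: W0.I3
cycle 13: W1.I3
cycle 14: W2.I3
cycle 15: W3.I3
cycle 16: W2.I4
cycle 17: W1.I4
cycle 18: idle
cycle 19: idle
cycle 20: idle
cycle 21: W1.I5
cycle 22: W1.I6

Answer: 23 cycles, utilization 20/23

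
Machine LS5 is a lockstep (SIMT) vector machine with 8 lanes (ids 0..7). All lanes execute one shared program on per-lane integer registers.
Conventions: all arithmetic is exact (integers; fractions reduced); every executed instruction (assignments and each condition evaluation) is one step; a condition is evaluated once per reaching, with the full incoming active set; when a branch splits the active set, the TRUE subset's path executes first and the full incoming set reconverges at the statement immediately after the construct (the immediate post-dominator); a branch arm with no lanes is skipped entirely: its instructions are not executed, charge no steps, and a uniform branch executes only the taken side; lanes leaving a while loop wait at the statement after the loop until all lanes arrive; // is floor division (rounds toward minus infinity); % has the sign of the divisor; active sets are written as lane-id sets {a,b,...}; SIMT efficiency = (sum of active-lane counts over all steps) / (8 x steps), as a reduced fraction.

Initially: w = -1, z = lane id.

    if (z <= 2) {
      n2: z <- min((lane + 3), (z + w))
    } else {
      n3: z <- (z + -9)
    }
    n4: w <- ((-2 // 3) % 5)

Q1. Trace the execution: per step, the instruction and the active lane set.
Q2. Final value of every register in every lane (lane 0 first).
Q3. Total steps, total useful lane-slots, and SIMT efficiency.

step 0: eval (z <= 2)                {0,1,2,3,4,5,6,7}
step 1: z <- min((lane + 3), (z + w)) {0,1,2}
step 2: z <- (z + -9)                {3,4,5,6,7}
step 3: w <- ((-2 // 3) % 5)         {0,1,2,3,4,5,6,7}

Answer: 4 steps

w: 4,4,4,4,4,4,4,4
z: -1,0,1,-6,-5,-4,-3,-2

steps = 4; useful = 24; efficiency = 24/32 = 3/4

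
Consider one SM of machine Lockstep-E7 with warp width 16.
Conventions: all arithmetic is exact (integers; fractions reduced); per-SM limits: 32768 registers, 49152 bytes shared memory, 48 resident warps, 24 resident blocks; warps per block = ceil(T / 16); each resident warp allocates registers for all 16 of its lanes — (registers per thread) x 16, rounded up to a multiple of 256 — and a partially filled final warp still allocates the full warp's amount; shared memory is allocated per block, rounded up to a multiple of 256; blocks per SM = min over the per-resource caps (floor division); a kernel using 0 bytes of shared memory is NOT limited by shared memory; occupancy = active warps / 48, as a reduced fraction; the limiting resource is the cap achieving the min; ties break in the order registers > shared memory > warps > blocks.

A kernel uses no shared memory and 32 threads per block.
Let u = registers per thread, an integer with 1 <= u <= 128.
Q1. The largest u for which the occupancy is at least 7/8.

Answer: u = 48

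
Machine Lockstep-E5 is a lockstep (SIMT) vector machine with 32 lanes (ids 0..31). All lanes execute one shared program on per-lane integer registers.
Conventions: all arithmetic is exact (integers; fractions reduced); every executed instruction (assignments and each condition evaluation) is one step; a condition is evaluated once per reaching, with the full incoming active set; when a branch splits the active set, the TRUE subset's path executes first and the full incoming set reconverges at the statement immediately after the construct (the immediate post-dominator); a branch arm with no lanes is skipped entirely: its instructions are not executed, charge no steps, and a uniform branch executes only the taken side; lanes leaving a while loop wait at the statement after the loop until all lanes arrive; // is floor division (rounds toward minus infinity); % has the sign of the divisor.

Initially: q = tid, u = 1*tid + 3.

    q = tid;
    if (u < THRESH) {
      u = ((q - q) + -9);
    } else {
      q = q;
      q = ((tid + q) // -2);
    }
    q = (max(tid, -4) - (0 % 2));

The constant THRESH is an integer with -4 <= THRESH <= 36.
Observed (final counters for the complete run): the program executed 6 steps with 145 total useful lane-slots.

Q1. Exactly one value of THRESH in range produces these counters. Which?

Answer: THRESH = 18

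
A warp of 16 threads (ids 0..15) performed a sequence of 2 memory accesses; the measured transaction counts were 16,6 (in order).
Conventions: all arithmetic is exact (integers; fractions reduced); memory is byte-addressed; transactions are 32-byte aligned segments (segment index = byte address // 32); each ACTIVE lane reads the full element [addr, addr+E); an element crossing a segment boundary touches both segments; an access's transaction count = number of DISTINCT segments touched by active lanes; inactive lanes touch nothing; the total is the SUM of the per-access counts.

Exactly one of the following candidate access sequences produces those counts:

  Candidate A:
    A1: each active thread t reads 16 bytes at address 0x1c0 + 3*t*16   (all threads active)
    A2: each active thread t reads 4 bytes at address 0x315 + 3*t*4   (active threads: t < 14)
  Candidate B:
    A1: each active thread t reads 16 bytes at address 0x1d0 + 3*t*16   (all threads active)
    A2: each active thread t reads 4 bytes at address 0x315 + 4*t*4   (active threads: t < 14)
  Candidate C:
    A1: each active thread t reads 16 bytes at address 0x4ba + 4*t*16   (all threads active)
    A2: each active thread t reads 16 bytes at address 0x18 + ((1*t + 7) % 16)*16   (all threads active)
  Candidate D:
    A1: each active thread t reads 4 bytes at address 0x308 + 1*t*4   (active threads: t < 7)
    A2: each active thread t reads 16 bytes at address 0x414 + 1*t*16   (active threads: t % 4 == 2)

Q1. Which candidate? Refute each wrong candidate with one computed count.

B: A2 gives 8 transactions, not 6
C: A1 gives 32 transactions, not 16
D: A1 gives 2 transactions, not 16
A: all counts match (16,6)

Answer: A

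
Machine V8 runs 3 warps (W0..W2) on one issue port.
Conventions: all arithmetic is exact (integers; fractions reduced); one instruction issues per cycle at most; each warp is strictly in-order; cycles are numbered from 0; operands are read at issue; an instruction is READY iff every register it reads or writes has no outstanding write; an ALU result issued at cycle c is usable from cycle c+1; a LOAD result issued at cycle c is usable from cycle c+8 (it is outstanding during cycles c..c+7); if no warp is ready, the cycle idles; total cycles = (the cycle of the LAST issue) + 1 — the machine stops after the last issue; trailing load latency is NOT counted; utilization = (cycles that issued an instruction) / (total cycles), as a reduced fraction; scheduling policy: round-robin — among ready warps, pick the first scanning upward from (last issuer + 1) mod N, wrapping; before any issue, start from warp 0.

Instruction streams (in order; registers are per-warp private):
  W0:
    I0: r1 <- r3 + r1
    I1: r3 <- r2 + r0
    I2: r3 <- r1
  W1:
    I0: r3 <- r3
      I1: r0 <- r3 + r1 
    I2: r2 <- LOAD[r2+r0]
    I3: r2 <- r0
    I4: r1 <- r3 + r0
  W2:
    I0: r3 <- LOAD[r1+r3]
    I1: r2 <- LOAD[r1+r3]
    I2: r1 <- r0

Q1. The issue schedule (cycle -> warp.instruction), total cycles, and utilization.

cycle 0: W0.I0
cycle 1: W1.I0
cycle 2: W2.I0
cycle 3: W0.I1
cycle 4: W1.I1
cycle 5: W0.I2
cycle 6: W1.I2
cycle 7: idle
cycle 8: idle
cycle 9: idle
cycle 10: W2.I1
cycle 11: W2.I2
cycle 12: idle
cycle 13: idle
cycle 14: W1.I3
cycle 15: W1.I4

Answer: 16 cycles, utilization 11/16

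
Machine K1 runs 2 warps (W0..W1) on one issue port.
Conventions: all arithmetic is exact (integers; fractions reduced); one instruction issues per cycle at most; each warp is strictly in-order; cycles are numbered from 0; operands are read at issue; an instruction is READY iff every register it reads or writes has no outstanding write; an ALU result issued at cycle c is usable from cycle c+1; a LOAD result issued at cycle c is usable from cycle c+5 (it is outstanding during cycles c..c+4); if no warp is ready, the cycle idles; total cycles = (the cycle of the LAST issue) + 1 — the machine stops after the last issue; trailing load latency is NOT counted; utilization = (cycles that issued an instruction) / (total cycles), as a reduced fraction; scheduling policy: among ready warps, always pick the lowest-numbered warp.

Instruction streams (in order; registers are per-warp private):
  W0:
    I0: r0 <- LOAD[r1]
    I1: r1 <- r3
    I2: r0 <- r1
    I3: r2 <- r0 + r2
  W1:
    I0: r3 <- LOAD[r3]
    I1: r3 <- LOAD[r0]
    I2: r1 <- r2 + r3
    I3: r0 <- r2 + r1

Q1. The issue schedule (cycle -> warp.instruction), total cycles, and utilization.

cycle 0: W0.I0
cycle 1: W0.I1
cycle 2: W1.I0
cycle 3: idle
cycle 4: idle
cycle 5: W0.I2
cycle 6: W0.I3
cycle 7: W1.I1
cycle 8: idle
cycle 9: idle
cycle 10: idle
cycle 11: idle
cycle 12: W1.I2
cycle 13: W1.I3

Answer: 14 cycles, utilization 4/7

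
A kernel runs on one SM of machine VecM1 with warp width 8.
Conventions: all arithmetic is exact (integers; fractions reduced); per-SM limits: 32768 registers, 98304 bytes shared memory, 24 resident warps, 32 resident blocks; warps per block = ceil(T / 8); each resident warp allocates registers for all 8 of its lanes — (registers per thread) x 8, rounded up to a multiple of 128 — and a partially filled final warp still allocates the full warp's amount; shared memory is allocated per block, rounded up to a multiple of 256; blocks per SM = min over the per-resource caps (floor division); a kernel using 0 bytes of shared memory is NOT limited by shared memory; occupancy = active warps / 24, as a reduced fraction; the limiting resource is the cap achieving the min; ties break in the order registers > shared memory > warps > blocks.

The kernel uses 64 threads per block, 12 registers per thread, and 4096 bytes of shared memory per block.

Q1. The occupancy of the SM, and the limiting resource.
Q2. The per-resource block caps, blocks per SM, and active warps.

Answer: occupancy 1, limited by warps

registers: 32 blocks
shared memory: 24 blocks
warps: 3 blocks
blocks: 32 blocks

Answer: 3 blocks, 24 active warps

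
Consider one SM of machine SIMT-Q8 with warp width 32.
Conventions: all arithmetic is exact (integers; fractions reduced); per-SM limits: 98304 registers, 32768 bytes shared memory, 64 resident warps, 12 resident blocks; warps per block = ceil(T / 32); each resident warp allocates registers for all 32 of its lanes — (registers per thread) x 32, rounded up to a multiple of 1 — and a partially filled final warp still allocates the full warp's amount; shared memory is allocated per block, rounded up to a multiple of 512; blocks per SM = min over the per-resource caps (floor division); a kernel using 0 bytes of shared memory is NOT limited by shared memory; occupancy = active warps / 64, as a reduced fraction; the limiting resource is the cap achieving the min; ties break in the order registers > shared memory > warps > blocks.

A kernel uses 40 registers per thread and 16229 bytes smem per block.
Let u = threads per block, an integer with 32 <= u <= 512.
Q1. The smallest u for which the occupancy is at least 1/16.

Answer: u = 33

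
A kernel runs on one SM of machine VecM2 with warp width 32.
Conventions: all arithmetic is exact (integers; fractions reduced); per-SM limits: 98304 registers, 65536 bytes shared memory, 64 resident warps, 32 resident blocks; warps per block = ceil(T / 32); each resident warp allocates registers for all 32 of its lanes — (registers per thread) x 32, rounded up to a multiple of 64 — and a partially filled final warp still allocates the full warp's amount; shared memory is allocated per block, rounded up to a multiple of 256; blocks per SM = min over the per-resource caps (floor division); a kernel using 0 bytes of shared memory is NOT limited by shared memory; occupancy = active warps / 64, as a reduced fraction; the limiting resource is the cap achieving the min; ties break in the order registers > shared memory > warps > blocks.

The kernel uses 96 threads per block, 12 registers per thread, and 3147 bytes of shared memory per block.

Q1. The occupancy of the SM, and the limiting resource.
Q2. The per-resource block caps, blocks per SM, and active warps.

Answer: occupancy 57/64, limited by shared memory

registers: 85 blocks
shared memory: 19 blocks
warps: 21 blocks
blocks: 32 blocks

Answer: 19 blocks, 57 active warps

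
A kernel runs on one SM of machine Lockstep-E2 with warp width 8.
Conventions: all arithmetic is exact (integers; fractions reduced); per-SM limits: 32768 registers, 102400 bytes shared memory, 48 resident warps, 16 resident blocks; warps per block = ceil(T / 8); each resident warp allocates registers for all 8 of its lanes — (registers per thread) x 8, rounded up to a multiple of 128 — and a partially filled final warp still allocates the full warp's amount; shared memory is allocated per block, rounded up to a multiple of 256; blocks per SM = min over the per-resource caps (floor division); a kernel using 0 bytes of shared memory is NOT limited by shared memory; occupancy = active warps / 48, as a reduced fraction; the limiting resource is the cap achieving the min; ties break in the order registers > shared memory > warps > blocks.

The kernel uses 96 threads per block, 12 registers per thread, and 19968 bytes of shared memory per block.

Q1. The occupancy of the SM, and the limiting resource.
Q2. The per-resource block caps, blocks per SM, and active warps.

Answer: occupancy 1, limited by warps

registers: 21 blocks
shared memory: 5 blocks
warps: 4 blocks
blocks: 16 blocks

Answer: 4 blocks, 48 active warps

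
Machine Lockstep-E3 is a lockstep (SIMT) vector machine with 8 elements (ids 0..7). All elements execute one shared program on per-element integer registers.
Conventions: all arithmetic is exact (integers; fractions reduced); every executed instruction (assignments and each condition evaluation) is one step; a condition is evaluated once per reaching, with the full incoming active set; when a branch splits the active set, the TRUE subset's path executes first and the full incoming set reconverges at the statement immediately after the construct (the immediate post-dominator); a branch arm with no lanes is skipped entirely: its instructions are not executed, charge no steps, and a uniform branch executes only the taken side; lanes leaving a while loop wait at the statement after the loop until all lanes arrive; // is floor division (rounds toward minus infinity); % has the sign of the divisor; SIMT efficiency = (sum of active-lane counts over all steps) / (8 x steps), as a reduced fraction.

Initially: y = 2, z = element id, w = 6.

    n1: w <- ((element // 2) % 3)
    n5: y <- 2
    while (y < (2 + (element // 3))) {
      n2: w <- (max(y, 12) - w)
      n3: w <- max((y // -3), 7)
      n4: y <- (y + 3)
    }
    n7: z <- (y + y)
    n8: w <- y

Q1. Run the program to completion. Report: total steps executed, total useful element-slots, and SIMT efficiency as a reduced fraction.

Answer: 9 steps, 60 useful, 5/6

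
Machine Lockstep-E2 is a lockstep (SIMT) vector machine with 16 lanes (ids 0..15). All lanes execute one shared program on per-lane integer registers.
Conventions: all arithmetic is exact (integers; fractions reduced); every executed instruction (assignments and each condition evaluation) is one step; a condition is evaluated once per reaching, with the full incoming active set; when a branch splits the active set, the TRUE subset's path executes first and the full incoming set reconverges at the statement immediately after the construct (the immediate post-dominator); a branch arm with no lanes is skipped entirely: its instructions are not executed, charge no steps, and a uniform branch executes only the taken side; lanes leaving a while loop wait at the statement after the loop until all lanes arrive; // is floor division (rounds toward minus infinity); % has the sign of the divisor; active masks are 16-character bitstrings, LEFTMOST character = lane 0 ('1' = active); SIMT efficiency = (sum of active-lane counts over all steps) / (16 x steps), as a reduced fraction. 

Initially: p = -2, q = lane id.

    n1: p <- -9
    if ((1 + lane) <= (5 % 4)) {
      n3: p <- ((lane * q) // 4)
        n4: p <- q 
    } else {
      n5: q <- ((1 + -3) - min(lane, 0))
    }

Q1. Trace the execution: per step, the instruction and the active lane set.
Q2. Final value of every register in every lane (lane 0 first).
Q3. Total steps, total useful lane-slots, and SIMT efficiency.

step 0: p <- -9                      1111111111111111
step 1: eval ((1 + lane) <= (5 % 4)) 1111111111111111
step 2: p <- ((lane * q) // 4)       1000000000000000
step 3: p <- q                       1000000000000000
step 4: q <- ((1 + -3) - min(lane, 0)) 0111111111111111

Answer: 5 steps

p: 0,-9,-9,-9,-9,-9,-9,-9,-9,-9,-9,-9,-9,-9,-9,-9
q: 0,-2,-2,-2,-2,-2,-2,-2,-2,-2,-2,-2,-2,-2,-2,-2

steps = 5; useful = 49; efficiency = 49/80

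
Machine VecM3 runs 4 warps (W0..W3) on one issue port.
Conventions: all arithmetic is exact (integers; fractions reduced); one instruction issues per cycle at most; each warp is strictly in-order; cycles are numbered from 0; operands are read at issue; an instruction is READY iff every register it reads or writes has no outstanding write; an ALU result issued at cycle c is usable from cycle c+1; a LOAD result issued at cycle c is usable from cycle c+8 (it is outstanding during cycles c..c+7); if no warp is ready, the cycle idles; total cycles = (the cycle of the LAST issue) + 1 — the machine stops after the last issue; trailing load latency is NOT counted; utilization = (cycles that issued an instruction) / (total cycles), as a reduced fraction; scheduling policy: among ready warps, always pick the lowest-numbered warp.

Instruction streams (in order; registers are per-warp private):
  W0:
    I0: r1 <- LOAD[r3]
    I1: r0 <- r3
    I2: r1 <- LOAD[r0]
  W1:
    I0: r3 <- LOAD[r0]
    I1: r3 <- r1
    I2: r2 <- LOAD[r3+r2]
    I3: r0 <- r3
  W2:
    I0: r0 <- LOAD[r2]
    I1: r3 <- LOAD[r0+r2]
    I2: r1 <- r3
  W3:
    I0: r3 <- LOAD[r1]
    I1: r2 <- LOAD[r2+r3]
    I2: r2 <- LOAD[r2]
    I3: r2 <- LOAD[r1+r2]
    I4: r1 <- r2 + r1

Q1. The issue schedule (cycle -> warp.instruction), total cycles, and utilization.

cycle 0: W0.I0
cycle 1: W0.I1
cycle 2: W1.I0
cycle 3: W2.I0
cycle 4: W3.I0
cycle 5: idle
cycle 6: idle
cycle 7: idle
cycle 8: W0.I2
cycle 9: idle
cycle 10: W1.I1
cycle 11: W1.I2
cycle 12: W1.I3
cycle 13: W2.I1
cycle 14: W3.I1
cycle 15: idle
cycle 16: idle
cycle 17: idle
cycle 18: idle
cycle 19: idle
cycle 20: idle
cycle 21: W2.I2
cycle 22: W3.I2
cycle 23: idle
cycle 24: idle
cycle 25: idle
cycle 26: idle
cycle 27: idle
cycle 28: idle
cycle 29: idle
cycle 30: W3.I3
cycle 31: idle
cycle 32: idle
cycle 33: idle
cycle 34: idle
cycle 35: idle
cycle 36: idle
cycle 37: idle
cycle 38: W3.I4

Answer: 39 cycles, utilization 5/13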